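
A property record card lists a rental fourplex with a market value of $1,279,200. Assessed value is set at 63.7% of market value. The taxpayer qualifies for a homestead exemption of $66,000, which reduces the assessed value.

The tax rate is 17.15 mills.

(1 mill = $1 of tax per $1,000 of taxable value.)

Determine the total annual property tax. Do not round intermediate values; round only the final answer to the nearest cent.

$12,842.78

Assessed value = $1,279,200 × 0.637 = $814,850.4
Taxable value = $814,850.4 − $66,000 = $748,850.4
Tax = $748,850.4 × 0.01715 = $12,842.78436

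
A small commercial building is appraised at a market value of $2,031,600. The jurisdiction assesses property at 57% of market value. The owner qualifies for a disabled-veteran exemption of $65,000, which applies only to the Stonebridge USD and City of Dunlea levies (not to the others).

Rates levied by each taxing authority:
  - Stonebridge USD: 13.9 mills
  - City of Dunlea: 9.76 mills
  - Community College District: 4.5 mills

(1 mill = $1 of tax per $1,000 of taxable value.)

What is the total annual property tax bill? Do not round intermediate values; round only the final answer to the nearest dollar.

Assessed value = $2,031,600 × 0.57 = $1,158,012
Stonebridge USD: ($1,158,012 − $65,000) × 0.0139 = $1,093,012 × 0.0139 = $15,192.8668
City of Dunlea: ($1,158,012 − $65,000) × 0.00976 = $1,093,012 × 0.00976 = $10,667.79712
Community College District: $1,158,012 × 0.0045 = $5,211.054
Total = $31,071.71792

$31,072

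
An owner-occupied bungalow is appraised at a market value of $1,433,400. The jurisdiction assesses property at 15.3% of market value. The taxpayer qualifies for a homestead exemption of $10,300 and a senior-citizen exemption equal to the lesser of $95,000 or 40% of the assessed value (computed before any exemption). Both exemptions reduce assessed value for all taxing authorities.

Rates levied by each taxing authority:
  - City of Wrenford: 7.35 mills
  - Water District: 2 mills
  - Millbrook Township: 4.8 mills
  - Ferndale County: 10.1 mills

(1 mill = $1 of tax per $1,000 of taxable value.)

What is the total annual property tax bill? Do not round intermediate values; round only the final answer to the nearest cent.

Assessed value = $1,433,400 × 0.153 = $219,310.2
Senior-citizen exemption = min($95,000, 40% × $219,310.2) = min($95,000, $87,724.08) = $87,724.08 (percentage binds)
Taxable value = $219,310.2 − $10,300 − $87,724.08 = $121,286.12
City of Wrenford: $121,286.12 × 0.00735 = $891.452982
Water District: $121,286.12 × 0.002 = $242.57224
Millbrook Township: $121,286.12 × 0.0048 = $582.173376
Ferndale County: $121,286.12 × 0.0101 = $1,224.989812
Total = $2,941.18841

$2,941.19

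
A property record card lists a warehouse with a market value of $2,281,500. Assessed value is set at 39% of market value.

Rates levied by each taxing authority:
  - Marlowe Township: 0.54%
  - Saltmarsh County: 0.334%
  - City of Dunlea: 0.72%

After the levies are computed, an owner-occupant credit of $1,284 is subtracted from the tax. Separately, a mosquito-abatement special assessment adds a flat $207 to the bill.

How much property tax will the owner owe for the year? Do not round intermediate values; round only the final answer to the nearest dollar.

$13,106

Assessed value = $2,281,500 × 0.39 = $889,785
Marlowe Township: $889,785 × 0.0054 = $4,804.839
Saltmarsh County: $889,785 × 0.00334 = $2,971.8819
City of Dunlea: $889,785 × 0.0072 = $6,406.452
Levies subtotal = $14,183.1729
After credit = $14,183.1729 − $1,284 = $12,899.1729
Total = $12,899.1729 + $207 = $13,106.1729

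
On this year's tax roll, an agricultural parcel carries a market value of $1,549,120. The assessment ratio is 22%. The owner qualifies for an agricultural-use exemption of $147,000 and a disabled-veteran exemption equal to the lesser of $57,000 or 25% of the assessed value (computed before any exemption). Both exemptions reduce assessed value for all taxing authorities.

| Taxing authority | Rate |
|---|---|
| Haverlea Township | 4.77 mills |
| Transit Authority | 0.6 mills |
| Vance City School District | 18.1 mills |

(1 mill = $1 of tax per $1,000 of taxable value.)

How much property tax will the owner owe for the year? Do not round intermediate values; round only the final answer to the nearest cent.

$3,210.85

Assessed value = $1,549,120 × 0.22 = $340,806.4
Disabled-veteran exemption = min($57,000, 25% × $340,806.4) = min($57,000, $85,201.6) = $57,000 (dollar cap binds)
Taxable value = $340,806.4 − $147,000 − $57,000 = $136,806.4
Haverlea Township: $136,806.4 × 0.00477 = $652.566528
Transit Authority: $136,806.4 × 0.0006 = $82.08384
Vance City School District: $136,806.4 × 0.0181 = $2,476.19584
Total = $3,210.846208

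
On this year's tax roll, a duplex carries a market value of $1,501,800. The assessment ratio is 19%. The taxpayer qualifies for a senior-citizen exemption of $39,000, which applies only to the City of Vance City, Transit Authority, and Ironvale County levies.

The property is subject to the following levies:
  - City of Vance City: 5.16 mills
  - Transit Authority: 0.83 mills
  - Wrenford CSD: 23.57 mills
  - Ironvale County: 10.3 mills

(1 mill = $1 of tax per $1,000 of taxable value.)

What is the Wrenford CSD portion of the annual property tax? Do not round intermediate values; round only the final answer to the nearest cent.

$6,725.51

Assessed value = $1,501,800 × 0.19 = $285,342
Wrenford CSD taxable value = $285,342 (exemption does not apply)
Wrenford CSD levy = $285,342 × 0.02357 = $6,725.51094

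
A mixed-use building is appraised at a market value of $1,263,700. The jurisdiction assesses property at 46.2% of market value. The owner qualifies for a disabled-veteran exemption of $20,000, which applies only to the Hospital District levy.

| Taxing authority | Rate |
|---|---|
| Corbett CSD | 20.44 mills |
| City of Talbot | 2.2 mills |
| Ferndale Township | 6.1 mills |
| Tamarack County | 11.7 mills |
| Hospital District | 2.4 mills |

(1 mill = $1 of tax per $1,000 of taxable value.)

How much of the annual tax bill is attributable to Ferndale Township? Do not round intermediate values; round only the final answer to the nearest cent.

$3,561.36

Assessed value = $1,263,700 × 0.462 = $583,829.4
Ferndale Township taxable value = $583,829.4 (exemption does not apply)
Ferndale Township levy = $583,829.4 × 0.0061 = $3,561.35934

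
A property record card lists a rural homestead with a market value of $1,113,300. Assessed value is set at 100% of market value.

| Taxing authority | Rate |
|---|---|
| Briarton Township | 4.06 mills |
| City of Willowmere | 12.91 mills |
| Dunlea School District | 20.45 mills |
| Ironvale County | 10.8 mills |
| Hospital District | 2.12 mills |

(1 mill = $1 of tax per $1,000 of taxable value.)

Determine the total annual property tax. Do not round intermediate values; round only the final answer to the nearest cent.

Assessed value = $1,113,300 × 1 = $1,113,300
Briarton Township: $1,113,300 × 0.00406 = $4,519.998
City of Willowmere: $1,113,300 × 0.01291 = $14,372.703
Dunlea School District: $1,113,300 × 0.02045 = $22,766.985
Ironvale County: $1,113,300 × 0.0108 = $12,023.64
Hospital District: $1,113,300 × 0.00212 = $2,360.196
Total = $4,519.998 + $14,372.703 + $22,766.985 + $12,023.64 + $2,360.196 = $56,043.522

$56,043.52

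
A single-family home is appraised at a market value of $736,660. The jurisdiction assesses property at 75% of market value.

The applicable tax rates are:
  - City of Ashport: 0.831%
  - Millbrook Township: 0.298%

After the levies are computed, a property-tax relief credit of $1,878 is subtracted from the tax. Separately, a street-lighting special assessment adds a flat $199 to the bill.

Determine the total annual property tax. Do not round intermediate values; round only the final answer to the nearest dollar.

Assessed value = $736,660 × 0.75 = $552,495
City of Ashport: $552,495 × 0.00831 = $4,591.23345
Millbrook Township: $552,495 × 0.00298 = $1,646.4351
Levies subtotal = $6,237.66855
After credit = $6,237.66855 − $1,878 = $4,359.66855
Total = $4,359.66855 + $199 = $4,558.66855

$4,559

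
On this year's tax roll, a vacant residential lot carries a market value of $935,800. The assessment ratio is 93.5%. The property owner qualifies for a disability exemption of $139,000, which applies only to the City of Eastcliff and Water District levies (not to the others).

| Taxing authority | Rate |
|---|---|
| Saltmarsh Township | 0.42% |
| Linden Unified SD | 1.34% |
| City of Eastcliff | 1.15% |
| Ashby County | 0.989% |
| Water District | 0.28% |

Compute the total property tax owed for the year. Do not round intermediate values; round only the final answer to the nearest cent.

$34,577.42

Assessed value = $935,800 × 0.935 = $874,973
Saltmarsh Township: $874,973 × 0.0042 = $3,674.8866
Linden Unified SD: $874,973 × 0.0134 = $11,724.6382
City of Eastcliff: ($874,973 − $139,000) × 0.0115 = $735,973 × 0.0115 = $8,463.6895
Ashby County: $874,973 × 0.00989 = $8,653.48297
Water District: ($874,973 − $139,000) × 0.0028 = $735,973 × 0.0028 = $2,060.7244
Total = $34,577.42167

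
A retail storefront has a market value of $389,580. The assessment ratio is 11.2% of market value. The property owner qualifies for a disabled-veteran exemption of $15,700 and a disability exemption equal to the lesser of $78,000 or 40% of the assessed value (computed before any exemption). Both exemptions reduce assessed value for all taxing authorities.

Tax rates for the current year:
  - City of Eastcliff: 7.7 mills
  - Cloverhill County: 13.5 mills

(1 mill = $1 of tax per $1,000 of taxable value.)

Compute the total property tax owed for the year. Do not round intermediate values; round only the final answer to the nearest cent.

Assessed value = $389,580 × 0.112 = $43,632.96
Disability exemption = min($78,000, 40% × $43,632.96) = min($78,000, $17,453.184) = $17,453.184 (percentage binds)
Taxable value = $43,632.96 − $15,700 − $17,453.184 = $10,479.776
City of Eastcliff: $10,479.776 × 0.0077 = $80.6942752
Cloverhill County: $10,479.776 × 0.0135 = $141.476976
Total = $222.1712512

$222.17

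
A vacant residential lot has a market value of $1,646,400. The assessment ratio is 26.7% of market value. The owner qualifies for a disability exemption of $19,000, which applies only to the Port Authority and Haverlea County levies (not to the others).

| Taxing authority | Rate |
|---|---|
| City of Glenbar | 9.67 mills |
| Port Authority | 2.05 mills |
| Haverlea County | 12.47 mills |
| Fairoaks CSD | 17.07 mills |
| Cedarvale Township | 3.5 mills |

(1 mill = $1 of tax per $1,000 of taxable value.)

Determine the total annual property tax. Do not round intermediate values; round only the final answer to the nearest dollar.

$19,400

Assessed value = $1,646,400 × 0.267 = $439,588.8
City of Glenbar: $439,588.8 × 0.00967 = $4,250.823696
Port Authority: ($439,588.8 − $19,000) × 0.00205 = $420,588.8 × 0.00205 = $862.20704
Haverlea County: ($439,588.8 − $19,000) × 0.01247 = $420,588.8 × 0.01247 = $5,244.742336
Fairoaks CSD: $439,588.8 × 0.01707 = $7,503.780816
Cedarvale Township: $439,588.8 × 0.0035 = $1,538.5608
Total = $19,400.114688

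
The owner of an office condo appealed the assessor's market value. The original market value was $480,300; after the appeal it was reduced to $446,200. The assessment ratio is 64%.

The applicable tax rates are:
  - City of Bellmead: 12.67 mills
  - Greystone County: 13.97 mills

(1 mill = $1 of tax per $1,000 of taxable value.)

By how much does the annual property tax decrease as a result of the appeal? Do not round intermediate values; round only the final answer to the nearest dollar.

$581

Old assessed value = $480,300 × 0.64 = $307,392
New assessed value = $446,200 × 0.64 = $285,568
Combined rate = 0.01267 + 0.01397 = 0.02664
Old tax = $307,392 × 0.02664 = $8,188.92288
New tax = $285,568 × 0.02664 = $7,607.53152
Reduction = $8,188.92288 − $7,607.53152 = $581.39136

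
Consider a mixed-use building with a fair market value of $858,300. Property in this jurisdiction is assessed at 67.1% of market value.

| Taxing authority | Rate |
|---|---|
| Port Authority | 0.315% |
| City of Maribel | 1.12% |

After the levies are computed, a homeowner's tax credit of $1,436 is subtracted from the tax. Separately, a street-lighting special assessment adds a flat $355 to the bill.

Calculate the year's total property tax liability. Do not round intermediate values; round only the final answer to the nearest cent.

Assessed value = $858,300 × 0.671 = $575,919.3
Port Authority: $575,919.3 × 0.00315 = $1,814.145795
City of Maribel: $575,919.3 × 0.0112 = $6,450.29616
Levies subtotal = $8,264.441955
After credit = $8,264.441955 − $1,436 = $6,828.441955
Total = $6,828.441955 + $355 = $7,183.441955

$7,183.44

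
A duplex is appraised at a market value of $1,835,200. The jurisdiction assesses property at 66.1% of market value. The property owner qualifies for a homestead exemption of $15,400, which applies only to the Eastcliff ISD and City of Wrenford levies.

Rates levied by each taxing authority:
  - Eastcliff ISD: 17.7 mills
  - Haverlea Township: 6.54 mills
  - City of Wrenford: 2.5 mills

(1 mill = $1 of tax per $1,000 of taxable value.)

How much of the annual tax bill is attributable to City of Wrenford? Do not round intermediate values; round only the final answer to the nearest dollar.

Assessed value = $1,835,200 × 0.661 = $1,213,067.2
City of Wrenford taxable value = $1,213,067.2 − $15,400 = $1,197,667.2
City of Wrenford levy = $1,197,667.2 × 0.0025 = $2,994.168

$2,994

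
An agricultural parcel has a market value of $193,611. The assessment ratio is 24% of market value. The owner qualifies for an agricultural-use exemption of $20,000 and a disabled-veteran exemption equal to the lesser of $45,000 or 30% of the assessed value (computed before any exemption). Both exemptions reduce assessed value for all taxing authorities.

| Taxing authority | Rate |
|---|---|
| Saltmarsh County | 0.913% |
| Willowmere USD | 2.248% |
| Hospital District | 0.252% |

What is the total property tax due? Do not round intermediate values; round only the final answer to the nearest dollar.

$428

Assessed value = $193,611 × 0.24 = $46,466.64
Disabled-veteran exemption = min($45,000, 30% × $46,466.64) = min($45,000, $13,939.992) = $13,939.992 (percentage binds)
Taxable value = $46,466.64 − $20,000 − $13,939.992 = $12,526.648
Saltmarsh County: $12,526.648 × 0.00913 = $114.36829624
Willowmere USD: $12,526.648 × 0.02248 = $281.59904704
Hospital District: $12,526.648 × 0.00252 = $31.56715296
Total = $427.53449624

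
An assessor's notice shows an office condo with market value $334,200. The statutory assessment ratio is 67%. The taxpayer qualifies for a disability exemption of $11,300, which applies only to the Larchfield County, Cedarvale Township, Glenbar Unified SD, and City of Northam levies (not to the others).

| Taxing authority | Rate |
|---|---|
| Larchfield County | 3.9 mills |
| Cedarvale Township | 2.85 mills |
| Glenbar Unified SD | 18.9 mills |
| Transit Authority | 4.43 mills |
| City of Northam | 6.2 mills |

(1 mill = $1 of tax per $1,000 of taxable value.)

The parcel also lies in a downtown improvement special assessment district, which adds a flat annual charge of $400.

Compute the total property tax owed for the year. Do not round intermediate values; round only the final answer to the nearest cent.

$8,163.69

Assessed value = $334,200 × 0.67 = $223,914
Larchfield County: ($223,914 − $11,300) × 0.0039 = $212,614 × 0.0039 = $829.1946
Cedarvale Township: ($223,914 − $11,300) × 0.00285 = $212,614 × 0.00285 = $605.9499
Glenbar Unified SD: ($223,914 − $11,300) × 0.0189 = $212,614 × 0.0189 = $4,018.4046
Transit Authority: $223,914 × 0.00443 = $991.93902
City of Northam: ($223,914 − $11,300) × 0.0062 = $212,614 × 0.0062 = $1,318.2068
Levies subtotal = $7,763.69492
Total = $7,763.69492 + $400 = $8,163.69492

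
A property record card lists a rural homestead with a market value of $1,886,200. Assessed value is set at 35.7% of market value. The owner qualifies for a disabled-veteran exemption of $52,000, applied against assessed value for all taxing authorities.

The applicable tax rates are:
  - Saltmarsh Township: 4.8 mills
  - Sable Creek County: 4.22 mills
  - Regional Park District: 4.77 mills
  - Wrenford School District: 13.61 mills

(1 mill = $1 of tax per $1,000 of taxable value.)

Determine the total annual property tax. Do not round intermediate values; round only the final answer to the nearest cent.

$17,025.63

Assessed value = $1,886,200 × 0.357 = $673,373.4
Taxable value = $673,373.4 − $52,000 = $621,373.4
Saltmarsh Township: $621,373.4 × 0.0048 = $2,982.59232
Sable Creek County: $621,373.4 × 0.00422 = $2,622.195748
Regional Park District: $621,373.4 × 0.00477 = $2,963.951118
Wrenford School District: $621,373.4 × 0.01361 = $8,456.891974
Total = $2,982.59232 + $2,622.195748 + $2,963.951118 + $8,456.891974 = $17,025.63116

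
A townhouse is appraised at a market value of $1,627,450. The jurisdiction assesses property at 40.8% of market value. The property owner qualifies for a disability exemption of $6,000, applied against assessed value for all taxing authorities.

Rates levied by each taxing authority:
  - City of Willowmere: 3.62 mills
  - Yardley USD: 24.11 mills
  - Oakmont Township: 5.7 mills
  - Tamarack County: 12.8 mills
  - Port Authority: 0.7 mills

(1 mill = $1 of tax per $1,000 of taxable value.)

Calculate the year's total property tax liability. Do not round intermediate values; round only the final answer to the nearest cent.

Assessed value = $1,627,450 × 0.408 = $663,999.6
Taxable value = $663,999.6 − $6,000 = $657,999.6
City of Willowmere: $657,999.6 × 0.00362 = $2,381.958552
Yardley USD: $657,999.6 × 0.02411 = $15,864.370356
Oakmont Township: $657,999.6 × 0.0057 = $3,750.59772
Tamarack County: $657,999.6 × 0.0128 = $8,422.39488
Port Authority: $657,999.6 × 0.0007 = $460.59972
Total = $2,381.958552 + $15,864.370356 + $3,750.59772 + $8,422.39488 + $460.59972 = $30,879.921228

$30,879.92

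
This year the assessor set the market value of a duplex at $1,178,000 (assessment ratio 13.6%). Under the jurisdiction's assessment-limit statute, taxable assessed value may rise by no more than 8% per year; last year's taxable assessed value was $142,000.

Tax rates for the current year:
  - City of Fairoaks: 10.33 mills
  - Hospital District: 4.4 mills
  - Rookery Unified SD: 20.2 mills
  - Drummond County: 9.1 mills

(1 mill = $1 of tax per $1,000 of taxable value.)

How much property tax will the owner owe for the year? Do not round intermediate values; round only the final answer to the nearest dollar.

Uncapped assessed value = $1,178,000 × 0.136 = $160,208
Cap limit = $142,000 × 1.08 = $153,360
Taxable assessed value = min($160,208, $153,360) = $153,360 (cap binds)
City of Fairoaks: $153,360 × 0.01033 = $1,584.2088
Hospital District: $153,360 × 0.0044 = $674.784
Rookery Unified SD: $153,360 × 0.0202 = $3,097.872
Drummond County: $153,360 × 0.0091 = $1,395.576
Total = $6,752.4408

$6,752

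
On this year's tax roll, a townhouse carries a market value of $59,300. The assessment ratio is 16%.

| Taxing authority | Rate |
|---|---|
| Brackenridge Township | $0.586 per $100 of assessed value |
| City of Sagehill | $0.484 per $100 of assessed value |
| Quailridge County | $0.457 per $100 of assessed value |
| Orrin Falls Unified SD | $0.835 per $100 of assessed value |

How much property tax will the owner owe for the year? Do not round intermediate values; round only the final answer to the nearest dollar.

$224

Assessed value = $59,300 × 0.16 = $9,488
Brackenridge Township: $9,488 × 0.00586 = $55.59968
City of Sagehill: $9,488 × 0.00484 = $45.92192
Quailridge County: $9,488 × 0.00457 = $43.36016
Orrin Falls Unified SD: $9,488 × 0.00835 = $79.2248
Total = $55.59968 + $45.92192 + $43.36016 + $79.2248 = $224.10656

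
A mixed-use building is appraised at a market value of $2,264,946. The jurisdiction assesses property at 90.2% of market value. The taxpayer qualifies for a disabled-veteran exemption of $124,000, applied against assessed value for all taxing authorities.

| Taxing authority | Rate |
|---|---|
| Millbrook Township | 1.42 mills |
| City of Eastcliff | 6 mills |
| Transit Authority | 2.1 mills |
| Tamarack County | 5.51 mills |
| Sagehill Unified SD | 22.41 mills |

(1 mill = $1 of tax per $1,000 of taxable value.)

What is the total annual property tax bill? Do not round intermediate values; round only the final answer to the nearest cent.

Assessed value = $2,264,946 × 0.902 = $2,042,981.292
Taxable value = $2,042,981.292 − $124,000 = $1,918,981.292
Millbrook Township: $1,918,981.292 × 0.00142 = $2,724.95343464
City of Eastcliff: $1,918,981.292 × 0.006 = $11,513.887752
Transit Authority: $1,918,981.292 × 0.0021 = $4,029.8607132
Tamarack County: $1,918,981.292 × 0.00551 = $10,573.58691892
Sagehill Unified SD: $1,918,981.292 × 0.02241 = $43,004.37075372
Total = $2,724.95343464 + $11,513.887752 + $4,029.8607132 + $10,573.58691892 + $43,004.37075372 = $71,846.65957248

$71,846.66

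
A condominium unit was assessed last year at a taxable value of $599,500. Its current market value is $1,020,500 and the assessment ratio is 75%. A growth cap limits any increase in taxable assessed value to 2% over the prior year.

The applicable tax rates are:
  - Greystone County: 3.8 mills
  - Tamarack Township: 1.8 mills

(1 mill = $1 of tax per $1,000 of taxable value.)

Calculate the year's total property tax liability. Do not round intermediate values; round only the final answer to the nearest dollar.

$3,424

Uncapped assessed value = $1,020,500 × 0.75 = $765,375
Cap limit = $599,500 × 1.02 = $611,490
Taxable assessed value = min($765,375, $611,490) = $611,490 (cap binds)
Greystone County: $611,490 × 0.0038 = $2,323.662
Tamarack Township: $611,490 × 0.0018 = $1,100.682
Total = $3,424.344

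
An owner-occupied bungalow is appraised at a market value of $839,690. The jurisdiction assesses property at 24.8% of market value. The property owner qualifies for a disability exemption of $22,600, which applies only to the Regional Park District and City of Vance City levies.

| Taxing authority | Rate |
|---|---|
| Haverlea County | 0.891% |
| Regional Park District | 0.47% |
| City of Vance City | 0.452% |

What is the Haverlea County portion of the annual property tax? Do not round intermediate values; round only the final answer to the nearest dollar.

Assessed value = $839,690 × 0.248 = $208,243.12
Haverlea County taxable value = $208,243.12 (exemption does not apply)
Haverlea County levy = $208,243.12 × 0.00891 = $1,855.4461992

$1,855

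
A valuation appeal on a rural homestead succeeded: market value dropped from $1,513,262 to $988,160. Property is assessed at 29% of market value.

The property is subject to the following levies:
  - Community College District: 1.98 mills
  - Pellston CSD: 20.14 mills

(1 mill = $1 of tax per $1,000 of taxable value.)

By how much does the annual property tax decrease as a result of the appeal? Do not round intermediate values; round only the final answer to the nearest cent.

$3,368.42

Old assessed value = $1,513,262 × 0.29 = $438,845.98
New assessed value = $988,160 × 0.29 = $286,566.4
Combined rate = 0.00198 + 0.02014 = 0.02212
Old tax = $438,845.98 × 0.02212 = $9,707.2730776
New tax = $286,566.4 × 0.02212 = $6,338.848768
Reduction = $9,707.2730776 − $6,338.848768 = $3,368.4243096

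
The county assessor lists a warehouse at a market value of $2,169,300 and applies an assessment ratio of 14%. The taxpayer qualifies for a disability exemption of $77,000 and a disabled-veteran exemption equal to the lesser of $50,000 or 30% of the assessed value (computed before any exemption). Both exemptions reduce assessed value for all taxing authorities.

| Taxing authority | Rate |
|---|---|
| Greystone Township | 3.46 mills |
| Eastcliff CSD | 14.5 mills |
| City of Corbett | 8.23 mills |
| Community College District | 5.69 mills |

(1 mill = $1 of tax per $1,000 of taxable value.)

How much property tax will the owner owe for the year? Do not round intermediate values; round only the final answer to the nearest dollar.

$5,633

Assessed value = $2,169,300 × 0.14 = $303,702
Disabled-veteran exemption = min($50,000, 30% × $303,702) = min($50,000, $91,110.6) = $50,000 (dollar cap binds)
Taxable value = $303,702 − $77,000 − $50,000 = $176,702
Greystone Township: $176,702 × 0.00346 = $611.38892
Eastcliff CSD: $176,702 × 0.0145 = $2,562.179
City of Corbett: $176,702 × 0.00823 = $1,454.25746
Community College District: $176,702 × 0.00569 = $1,005.43438
Total = $5,633.25976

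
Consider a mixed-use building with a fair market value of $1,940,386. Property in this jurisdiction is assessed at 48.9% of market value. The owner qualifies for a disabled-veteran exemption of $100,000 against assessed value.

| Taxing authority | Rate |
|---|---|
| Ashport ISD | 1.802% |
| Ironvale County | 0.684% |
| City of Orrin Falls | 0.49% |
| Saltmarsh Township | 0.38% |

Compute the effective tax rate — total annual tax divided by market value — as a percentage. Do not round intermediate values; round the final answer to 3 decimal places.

1.468%

Assessed value = $1,940,386 × 0.489 = $948,848.754
Taxable value = $948,848.754 − $100,000 = $848,848.754
Ashport ISD: $848,848.754 × 0.01802 = $15,296.25454708
Ironvale County: $848,848.754 × 0.00684 = $5,806.12547736
City of Orrin Falls: $848,848.754 × 0.0049 = $4,159.3588946
Saltmarsh Township: $848,848.754 × 0.0038 = $3,225.6252652
Total tax = $28,487.36418424
Effective rate = $28,487.36418424 ÷ $1,940,386 = 1.468% of market value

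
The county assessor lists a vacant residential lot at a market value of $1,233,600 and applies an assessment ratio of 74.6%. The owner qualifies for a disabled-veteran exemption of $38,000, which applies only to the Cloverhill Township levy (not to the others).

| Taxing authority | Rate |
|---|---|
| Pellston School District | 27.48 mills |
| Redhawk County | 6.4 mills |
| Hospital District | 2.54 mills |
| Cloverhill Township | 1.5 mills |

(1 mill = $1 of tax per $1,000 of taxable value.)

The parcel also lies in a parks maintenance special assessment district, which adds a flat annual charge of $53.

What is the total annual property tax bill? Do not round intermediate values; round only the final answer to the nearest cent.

$34,892.47

Assessed value = $1,233,600 × 0.746 = $920,265.6
Pellston School District: $920,265.6 × 0.02748 = $25,288.898688
Redhawk County: $920,265.6 × 0.0064 = $5,889.69984
Hospital District: $920,265.6 × 0.00254 = $2,337.474624
Cloverhill Township: ($920,265.6 − $38,000) × 0.0015 = $882,265.6 × 0.0015 = $1,323.3984
Levies subtotal = $34,839.471552
Total = $34,839.471552 + $53 = $34,892.471552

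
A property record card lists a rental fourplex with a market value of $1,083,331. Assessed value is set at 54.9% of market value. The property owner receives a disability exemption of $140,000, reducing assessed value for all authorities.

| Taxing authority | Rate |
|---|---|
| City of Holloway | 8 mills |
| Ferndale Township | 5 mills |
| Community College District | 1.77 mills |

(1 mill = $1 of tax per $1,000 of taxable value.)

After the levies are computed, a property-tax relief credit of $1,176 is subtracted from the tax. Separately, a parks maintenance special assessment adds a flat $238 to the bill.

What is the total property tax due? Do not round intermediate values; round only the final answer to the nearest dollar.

Assessed value = $1,083,331 × 0.549 = $594,748.719
Taxable value = $594,748.719 − $140,000 = $454,748.719
City of Holloway: $454,748.719 × 0.008 = $3,637.989752
Ferndale Township: $454,748.719 × 0.005 = $2,273.743595
Community College District: $454,748.719 × 0.00177 = $804.90523263
Levies subtotal = $6,716.63857963
After credit = $6,716.63857963 − $1,176 = $5,540.63857963
Total = $5,540.63857963 + $238 = $5,778.63857963

$5,779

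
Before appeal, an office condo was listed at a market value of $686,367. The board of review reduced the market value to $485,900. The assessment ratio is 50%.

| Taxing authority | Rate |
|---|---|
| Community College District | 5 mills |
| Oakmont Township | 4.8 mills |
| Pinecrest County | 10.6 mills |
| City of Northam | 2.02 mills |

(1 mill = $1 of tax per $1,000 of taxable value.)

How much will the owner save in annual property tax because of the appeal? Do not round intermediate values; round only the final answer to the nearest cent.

$2,247.24

Old assessed value = $686,367 × 0.5 = $343,183.5
New assessed value = $485,900 × 0.5 = $242,950
Combined rate = 0.005 + 0.0048 + 0.0106 + 0.00202 = 0.02242
Old tax = $343,183.5 × 0.02242 = $7,694.17407
New tax = $242,950 × 0.02242 = $5,446.939
Reduction = $7,694.17407 − $5,446.939 = $2,247.23507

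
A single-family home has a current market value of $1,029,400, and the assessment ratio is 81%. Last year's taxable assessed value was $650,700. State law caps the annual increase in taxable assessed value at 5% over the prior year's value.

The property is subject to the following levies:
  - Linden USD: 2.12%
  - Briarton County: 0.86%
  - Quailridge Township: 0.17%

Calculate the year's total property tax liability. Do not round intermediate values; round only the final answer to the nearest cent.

$21,521.90

Uncapped assessed value = $1,029,400 × 0.81 = $833,814
Cap limit = $650,700 × 1.05 = $683,235
Taxable assessed value = min($833,814, $683,235) = $683,235 (cap binds)
Linden USD: $683,235 × 0.0212 = $14,484.582
Briarton County: $683,235 × 0.0086 = $5,875.821
Quailridge Township: $683,235 × 0.0017 = $1,161.4995
Total = $21,521.9025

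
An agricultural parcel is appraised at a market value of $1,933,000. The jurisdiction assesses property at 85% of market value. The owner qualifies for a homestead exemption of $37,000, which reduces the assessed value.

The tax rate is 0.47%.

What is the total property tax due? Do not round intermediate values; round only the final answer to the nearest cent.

Assessed value = $1,933,000 × 0.85 = $1,643,050
Taxable value = $1,643,050 − $37,000 = $1,606,050
Tax = $1,606,050 × 0.0047 = $7,548.435

$7,548.44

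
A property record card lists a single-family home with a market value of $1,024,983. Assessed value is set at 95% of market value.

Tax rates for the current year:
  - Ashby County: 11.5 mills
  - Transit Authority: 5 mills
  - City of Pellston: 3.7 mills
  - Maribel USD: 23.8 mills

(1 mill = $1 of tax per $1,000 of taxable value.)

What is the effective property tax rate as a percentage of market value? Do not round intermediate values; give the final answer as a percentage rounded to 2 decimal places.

Assessed value = $1,024,983 × 0.95 = $973,733.85
Ashby County: $973,733.85 × 0.0115 = $11,197.939275
Transit Authority: $973,733.85 × 0.005 = $4,868.66925
City of Pellston: $973,733.85 × 0.0037 = $3,602.815245
Maribel USD: $973,733.85 × 0.0238 = $23,174.86563
Total tax = $42,844.2894
Effective rate = $42,844.2894 ÷ $1,024,983 = 4.18% of market value

4.18%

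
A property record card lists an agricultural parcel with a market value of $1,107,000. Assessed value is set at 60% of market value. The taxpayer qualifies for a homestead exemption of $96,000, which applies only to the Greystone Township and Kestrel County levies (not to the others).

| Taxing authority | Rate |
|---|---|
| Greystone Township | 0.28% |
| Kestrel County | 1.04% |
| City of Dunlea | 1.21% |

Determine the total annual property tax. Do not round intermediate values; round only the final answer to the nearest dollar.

Assessed value = $1,107,000 × 0.6 = $664,200
Greystone Township: ($664,200 − $96,000) × 0.0028 = $568,200 × 0.0028 = $1,590.96
Kestrel County: ($664,200 − $96,000) × 0.0104 = $568,200 × 0.0104 = $5,909.28
City of Dunlea: $664,200 × 0.0121 = $8,036.82
Total = $15,537.06

$15,537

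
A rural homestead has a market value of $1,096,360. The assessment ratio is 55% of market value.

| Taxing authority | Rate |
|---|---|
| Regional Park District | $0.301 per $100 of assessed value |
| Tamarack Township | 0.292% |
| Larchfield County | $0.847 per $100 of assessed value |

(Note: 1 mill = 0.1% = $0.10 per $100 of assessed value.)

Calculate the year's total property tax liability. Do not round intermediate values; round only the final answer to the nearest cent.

$8,683.17

Assessed value = $1,096,360 × 0.55 = $602,998
Regional Park District: $602,998 × 0.00301 = $1,815.02398
Tamarack Township: $602,998 × 0.00292 = $1,760.75416
Larchfield County: $602,998 × 0.00847 = $5,107.39306
Total = $8,683.1712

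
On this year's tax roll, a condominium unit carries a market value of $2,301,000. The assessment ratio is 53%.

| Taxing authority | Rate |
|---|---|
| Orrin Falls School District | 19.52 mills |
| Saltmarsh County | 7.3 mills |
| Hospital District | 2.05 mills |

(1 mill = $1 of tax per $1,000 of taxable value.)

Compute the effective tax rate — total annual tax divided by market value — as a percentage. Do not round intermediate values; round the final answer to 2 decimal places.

1.53%

Assessed value = $2,301,000 × 0.53 = $1,219,530
Orrin Falls School District: $1,219,530 × 0.01952 = $23,805.2256
Saltmarsh County: $1,219,530 × 0.0073 = $8,902.569
Hospital District: $1,219,530 × 0.00205 = $2,500.0365
Total tax = $35,207.8311
Effective rate = $35,207.8311 ÷ $2,301,000 = 1.53% of market value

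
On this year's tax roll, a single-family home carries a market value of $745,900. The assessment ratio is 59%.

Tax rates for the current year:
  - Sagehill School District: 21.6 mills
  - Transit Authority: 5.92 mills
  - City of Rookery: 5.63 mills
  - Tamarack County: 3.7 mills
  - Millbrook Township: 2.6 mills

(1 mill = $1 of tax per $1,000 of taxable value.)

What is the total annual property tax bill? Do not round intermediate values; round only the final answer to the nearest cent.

Assessed value = $745,900 × 0.59 = $440,081
Sagehill School District: $440,081 × 0.0216 = $9,505.7496
Transit Authority: $440,081 × 0.00592 = $2,605.27952
City of Rookery: $440,081 × 0.00563 = $2,477.65603
Tamarack County: $440,081 × 0.0037 = $1,628.2997
Millbrook Township: $440,081 × 0.0026 = $1,144.2106
Total = $9,505.7496 + $2,605.27952 + $2,477.65603 + $1,628.2997 + $1,144.2106 = $17,361.19545

$17,361.20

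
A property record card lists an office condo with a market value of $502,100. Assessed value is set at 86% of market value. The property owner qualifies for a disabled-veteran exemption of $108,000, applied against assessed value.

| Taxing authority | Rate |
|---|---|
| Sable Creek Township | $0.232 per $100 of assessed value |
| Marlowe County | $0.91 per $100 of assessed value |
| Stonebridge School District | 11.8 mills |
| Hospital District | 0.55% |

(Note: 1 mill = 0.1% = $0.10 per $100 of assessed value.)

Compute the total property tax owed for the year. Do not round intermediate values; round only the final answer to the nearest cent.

Assessed value = $502,100 × 0.86 = $431,806
Taxable value = $431,806 − $108,000 = $323,806
Sable Creek Township: $323,806 × 0.00232 = $751.22992
Marlowe County: $323,806 × 0.0091 = $2,946.6346
Stonebridge School District: $323,806 × 0.0118 = $3,820.9108
Hospital District: $323,806 × 0.0055 = $1,780.933
Total = $9,299.70832

$9,299.71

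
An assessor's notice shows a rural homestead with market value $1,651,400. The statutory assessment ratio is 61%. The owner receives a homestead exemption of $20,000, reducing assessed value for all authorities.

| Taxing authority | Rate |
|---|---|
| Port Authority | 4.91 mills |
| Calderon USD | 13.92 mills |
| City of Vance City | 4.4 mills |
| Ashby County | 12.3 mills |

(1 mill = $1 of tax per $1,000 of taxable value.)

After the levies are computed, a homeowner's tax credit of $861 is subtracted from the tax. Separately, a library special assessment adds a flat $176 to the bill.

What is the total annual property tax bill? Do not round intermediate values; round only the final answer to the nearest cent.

$34,395.69

Assessed value = $1,651,400 × 0.61 = $1,007,354
Taxable value = $1,007,354 − $20,000 = $987,354
Port Authority: $987,354 × 0.00491 = $4,847.90814
Calderon USD: $987,354 × 0.01392 = $13,743.96768
City of Vance City: $987,354 × 0.0044 = $4,344.3576
Ashby County: $987,354 × 0.0123 = $12,144.4542
Levies subtotal = $35,080.68762
After credit = $35,080.68762 − $861 = $34,219.68762
Total = $34,219.68762 + $176 = $34,395.68762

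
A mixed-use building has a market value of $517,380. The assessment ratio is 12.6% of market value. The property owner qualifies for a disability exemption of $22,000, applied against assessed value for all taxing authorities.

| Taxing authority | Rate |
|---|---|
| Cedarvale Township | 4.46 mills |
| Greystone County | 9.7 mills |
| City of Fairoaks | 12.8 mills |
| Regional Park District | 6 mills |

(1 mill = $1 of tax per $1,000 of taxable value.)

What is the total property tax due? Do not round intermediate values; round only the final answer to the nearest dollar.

$1,424

Assessed value = $517,380 × 0.126 = $65,189.88
Taxable value = $65,189.88 − $22,000 = $43,189.88
Cedarvale Township: $43,189.88 × 0.00446 = $192.6268648
Greystone County: $43,189.88 × 0.0097 = $418.941836
City of Fairoaks: $43,189.88 × 0.0128 = $552.830464
Regional Park District: $43,189.88 × 0.006 = $259.13928
Total = $192.6268648 + $418.941836 + $552.830464 + $259.13928 = $1,423.5384448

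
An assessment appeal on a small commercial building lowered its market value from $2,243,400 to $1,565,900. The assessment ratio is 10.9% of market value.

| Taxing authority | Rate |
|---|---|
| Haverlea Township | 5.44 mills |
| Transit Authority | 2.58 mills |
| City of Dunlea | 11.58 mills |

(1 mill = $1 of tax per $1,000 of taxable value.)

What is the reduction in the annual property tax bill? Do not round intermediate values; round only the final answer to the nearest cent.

$1,447.41

Old assessed value = $2,243,400 × 0.109 = $244,530.6
New assessed value = $1,565,900 × 0.109 = $170,683.1
Combined rate = 0.00544 + 0.00258 + 0.01158 = 0.0196
Old tax = $244,530.6 × 0.0196 = $4,792.79976
New tax = $170,683.1 × 0.0196 = $3,345.38876
Reduction = $4,792.79976 − $3,345.38876 = $1,447.411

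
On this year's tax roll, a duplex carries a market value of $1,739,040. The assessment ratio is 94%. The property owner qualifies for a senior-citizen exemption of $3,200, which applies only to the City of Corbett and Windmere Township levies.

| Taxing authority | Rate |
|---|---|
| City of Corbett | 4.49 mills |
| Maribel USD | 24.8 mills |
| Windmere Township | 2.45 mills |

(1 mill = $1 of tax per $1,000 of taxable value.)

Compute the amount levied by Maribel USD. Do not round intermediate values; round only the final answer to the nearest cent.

Assessed value = $1,739,040 × 0.94 = $1,634,697.6
Maribel USD taxable value = $1,634,697.6 (exemption does not apply)
Maribel USD levy = $1,634,697.6 × 0.0248 = $40,540.50048

$40,540.50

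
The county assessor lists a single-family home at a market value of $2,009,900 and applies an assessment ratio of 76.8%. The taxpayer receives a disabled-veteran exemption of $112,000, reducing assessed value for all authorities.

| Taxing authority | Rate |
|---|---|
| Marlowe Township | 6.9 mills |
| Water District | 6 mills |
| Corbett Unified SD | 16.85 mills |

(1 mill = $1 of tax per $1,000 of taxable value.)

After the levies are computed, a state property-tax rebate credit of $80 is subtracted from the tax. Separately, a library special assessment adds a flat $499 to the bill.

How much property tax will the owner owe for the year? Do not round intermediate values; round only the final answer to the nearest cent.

Assessed value = $2,009,900 × 0.768 = $1,543,603.2
Taxable value = $1,543,603.2 − $112,000 = $1,431,603.2
Marlowe Township: $1,431,603.2 × 0.0069 = $9,878.06208
Water District: $1,431,603.2 × 0.006 = $8,589.6192
Corbett Unified SD: $1,431,603.2 × 0.01685 = $24,122.51392
Levies subtotal = $42,590.1952
After credit = $42,590.1952 − $80 = $42,510.1952
Total = $42,510.1952 + $499 = $43,009.1952

$43,009.20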